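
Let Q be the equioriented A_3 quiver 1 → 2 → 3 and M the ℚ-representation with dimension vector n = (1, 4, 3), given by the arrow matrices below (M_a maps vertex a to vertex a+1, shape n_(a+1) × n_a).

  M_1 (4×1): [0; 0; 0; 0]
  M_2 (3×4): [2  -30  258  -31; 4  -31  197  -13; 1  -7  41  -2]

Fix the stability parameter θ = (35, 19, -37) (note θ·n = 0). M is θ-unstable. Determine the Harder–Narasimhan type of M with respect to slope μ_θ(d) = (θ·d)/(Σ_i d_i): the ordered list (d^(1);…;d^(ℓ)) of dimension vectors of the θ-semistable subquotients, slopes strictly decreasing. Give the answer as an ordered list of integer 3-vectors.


Via rank(M_{q-1}∘⋯∘M_p): M ≅ I[1,1], I[2,2], I[2,3]^3.
μ_θ-semistable layers: μ^(1)=35; μ^(2)=19; μ^(3)=-9

((1, 0, 0); (0, 1, 0); (0, 3, 3))


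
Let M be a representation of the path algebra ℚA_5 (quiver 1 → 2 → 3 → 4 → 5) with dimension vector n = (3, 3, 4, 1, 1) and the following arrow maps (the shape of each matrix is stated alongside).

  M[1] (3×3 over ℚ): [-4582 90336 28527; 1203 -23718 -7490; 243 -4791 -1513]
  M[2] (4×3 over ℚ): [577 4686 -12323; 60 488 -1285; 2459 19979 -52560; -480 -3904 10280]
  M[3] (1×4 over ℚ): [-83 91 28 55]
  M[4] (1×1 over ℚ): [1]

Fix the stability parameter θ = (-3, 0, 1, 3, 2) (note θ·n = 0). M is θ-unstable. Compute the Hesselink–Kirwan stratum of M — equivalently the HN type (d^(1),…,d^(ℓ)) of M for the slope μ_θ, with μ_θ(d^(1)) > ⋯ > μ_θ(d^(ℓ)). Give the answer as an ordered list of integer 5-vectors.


Barcode: M ≅ I[1,3]^2, I[1,5], I[3,3]. HN layers by μ_θ (4 steps, strictly decreasing):
  μ^(1)=5/2; μ^(2)=1; μ^(3)=0; μ^(4)=-3

((0, 0, 0, 1, 1); (0, 0, 4, 0, 0); (0, 3, 0, 0, 0); (3, 0, 0, 0, 0))


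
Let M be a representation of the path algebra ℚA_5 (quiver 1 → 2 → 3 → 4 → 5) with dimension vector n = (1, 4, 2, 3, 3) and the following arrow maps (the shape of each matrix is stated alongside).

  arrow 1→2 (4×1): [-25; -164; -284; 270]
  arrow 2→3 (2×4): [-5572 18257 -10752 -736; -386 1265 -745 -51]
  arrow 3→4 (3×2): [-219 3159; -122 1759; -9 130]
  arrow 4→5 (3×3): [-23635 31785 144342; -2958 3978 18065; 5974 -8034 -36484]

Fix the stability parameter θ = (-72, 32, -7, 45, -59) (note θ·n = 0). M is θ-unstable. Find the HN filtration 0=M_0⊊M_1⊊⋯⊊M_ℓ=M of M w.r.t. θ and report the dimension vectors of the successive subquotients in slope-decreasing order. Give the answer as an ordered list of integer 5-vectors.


Barcode: M ≅ I[1,2], I[2,2], I[2,4], I[2,5], I[4,5], I[5,5]. HN layers by μ_θ (7 steps, strictly decreasing):
  μ^(1)=45; μ^(2)=32; μ^(3)=25/2; μ^(4)=11/4; μ^(5)=-7; μ^(6)=-59; μ^(7)=-72

((0, 0, 0, 1, 0); (0, 2, 0, 0, 0); (0, 1, 1, 0, 0); (0, 1, 1, 1, 1); (0, 0, 0, 1, 1); (0, 0, 0, 0, 1); (1, 0, 0, 0, 0))


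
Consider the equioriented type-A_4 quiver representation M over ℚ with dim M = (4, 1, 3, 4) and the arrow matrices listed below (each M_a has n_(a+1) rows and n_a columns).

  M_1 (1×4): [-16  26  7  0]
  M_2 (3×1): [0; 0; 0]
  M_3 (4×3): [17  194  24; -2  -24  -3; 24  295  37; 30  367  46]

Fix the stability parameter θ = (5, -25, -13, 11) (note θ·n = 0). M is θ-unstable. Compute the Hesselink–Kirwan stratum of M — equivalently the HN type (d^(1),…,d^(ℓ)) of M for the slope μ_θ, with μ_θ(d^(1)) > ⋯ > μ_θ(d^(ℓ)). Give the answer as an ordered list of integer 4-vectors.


Via rank(M_{q-1}∘⋯∘M_p): M ≅ I[1,1]^3, I[1,2], I[3,4]^3, I[4,4].
μ_θ-semistable layers: μ^(1)=11; μ^(2)=5; μ^(3)=-10; μ^(4)=-13

((0, 0, 0, 4); (3, 0, 0, 0); (1, 1, 0, 0); (0, 0, 3, 0))


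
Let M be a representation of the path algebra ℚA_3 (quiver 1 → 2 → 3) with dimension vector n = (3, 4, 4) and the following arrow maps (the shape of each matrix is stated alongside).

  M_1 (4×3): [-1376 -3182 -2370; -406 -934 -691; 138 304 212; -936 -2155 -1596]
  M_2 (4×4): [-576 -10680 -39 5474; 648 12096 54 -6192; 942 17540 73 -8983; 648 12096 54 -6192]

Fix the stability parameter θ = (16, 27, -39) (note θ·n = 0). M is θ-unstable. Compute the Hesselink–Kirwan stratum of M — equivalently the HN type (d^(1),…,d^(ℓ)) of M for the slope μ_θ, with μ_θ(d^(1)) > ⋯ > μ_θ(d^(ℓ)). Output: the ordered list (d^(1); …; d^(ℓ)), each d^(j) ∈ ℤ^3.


Via rank(M_{q-1}∘⋯∘M_p): M ≅ I[1,2], I[1,3]^2, I[2,2], I[3,3]^2.
μ_θ-semistable layers: μ^(1)=27; μ^(2)=16; μ^(3)=4/3; μ^(4)=-39

((0, 2, 0); (1, 0, 0); (2, 2, 2); (0, 0, 2))


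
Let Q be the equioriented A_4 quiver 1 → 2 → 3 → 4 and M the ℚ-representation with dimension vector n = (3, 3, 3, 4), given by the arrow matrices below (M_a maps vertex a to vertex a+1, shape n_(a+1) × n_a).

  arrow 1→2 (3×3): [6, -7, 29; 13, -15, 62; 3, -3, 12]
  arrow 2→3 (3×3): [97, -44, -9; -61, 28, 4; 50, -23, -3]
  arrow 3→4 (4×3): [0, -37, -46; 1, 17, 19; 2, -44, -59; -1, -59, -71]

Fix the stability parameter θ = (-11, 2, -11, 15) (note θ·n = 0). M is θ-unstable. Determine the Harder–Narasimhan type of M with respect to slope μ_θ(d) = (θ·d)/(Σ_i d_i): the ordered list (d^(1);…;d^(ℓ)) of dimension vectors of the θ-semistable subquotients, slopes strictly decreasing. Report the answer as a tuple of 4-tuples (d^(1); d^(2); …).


Barcode: M ≅ I[1,1], I[1,4]^2, I[2,4], I[4,4]. HN layers by μ_θ (3 steps, strictly decreasing):
  μ^(1)=15; μ^(2)=-9/2; μ^(3)=-11

((0, 0, 0, 4); (0, 3, 3, 0); (3, 0, 0, 0))


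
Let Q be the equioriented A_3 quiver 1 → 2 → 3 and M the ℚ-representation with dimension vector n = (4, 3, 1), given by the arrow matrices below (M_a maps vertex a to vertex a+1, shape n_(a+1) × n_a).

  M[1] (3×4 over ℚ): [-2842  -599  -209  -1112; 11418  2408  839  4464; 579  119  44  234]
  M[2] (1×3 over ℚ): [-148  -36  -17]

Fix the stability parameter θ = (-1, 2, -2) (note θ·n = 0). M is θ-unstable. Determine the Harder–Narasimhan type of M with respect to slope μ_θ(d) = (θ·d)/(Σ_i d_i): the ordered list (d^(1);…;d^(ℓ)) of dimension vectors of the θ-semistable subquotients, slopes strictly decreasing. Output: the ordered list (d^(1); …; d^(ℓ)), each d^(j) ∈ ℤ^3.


Interval decomposition of M: I[1,1], I[1,2]^2, I[1,3].
HN type (ℓ=3): μ^(1)=2; μ^(2)=0; μ^(3)=-1

((0, 2, 0); (0, 1, 1); (4, 0, 0))


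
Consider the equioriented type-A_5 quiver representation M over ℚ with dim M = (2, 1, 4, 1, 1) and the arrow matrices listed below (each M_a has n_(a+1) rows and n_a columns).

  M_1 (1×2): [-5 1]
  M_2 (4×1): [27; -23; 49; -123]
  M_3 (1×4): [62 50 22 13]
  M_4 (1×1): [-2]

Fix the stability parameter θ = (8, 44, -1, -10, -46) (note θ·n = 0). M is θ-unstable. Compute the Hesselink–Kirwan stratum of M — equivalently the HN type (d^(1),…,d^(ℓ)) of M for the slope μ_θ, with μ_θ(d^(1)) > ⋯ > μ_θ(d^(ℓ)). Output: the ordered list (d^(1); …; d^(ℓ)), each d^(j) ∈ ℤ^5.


Via rank(M_{q-1}∘⋯∘M_p): M ≅ I[1,1], I[1,5], I[3,3]^3.
μ_θ-semistable layers: μ^(1)=8; μ^(2)=-1

((1, 0, 0, 0, 0); (1, 1, 4, 1, 1))


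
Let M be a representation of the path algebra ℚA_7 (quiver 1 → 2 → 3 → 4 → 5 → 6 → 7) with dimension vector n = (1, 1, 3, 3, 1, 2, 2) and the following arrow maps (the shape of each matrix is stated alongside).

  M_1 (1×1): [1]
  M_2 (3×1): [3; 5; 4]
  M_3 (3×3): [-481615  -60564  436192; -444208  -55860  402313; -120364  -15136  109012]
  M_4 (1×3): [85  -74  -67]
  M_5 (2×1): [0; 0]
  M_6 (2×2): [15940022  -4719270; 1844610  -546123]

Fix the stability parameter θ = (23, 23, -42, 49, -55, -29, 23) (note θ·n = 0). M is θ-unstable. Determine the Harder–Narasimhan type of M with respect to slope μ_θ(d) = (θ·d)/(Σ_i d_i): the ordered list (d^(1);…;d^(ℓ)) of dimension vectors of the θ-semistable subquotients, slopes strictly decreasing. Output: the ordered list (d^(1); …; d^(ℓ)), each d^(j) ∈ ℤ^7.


Interval decomposition of M: I[1,5], I[3,3], I[3,4], I[4,4], I[6,7]^2.
HN type (ℓ=5): μ^(1)=49; μ^(2)=23; μ^(3)=-2/5; μ^(4)=-29; μ^(5)=-42

((0, 0, 0, 2, 0, 0, 0); (0, 0, 0, 0, 0, 0, 2); (1, 1, 1, 1, 1, 0, 0); (0, 0, 0, 0, 0, 2, 0); (0, 0, 2, 0, 0, 0, 0))


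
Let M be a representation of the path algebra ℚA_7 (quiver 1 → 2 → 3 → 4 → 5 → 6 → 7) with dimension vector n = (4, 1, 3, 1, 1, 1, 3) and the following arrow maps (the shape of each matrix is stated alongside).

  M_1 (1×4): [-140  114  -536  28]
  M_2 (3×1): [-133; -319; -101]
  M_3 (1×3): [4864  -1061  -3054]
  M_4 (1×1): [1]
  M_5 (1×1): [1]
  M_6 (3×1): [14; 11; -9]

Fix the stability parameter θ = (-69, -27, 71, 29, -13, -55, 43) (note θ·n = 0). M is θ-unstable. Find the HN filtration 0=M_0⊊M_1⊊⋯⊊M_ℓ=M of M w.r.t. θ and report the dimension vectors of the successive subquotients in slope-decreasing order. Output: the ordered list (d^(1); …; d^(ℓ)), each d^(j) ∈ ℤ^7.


Via rank(M_{q-1}∘⋯∘M_p): M ≅ I[1,1]^3, I[1,7], I[3,3]^2, I[7,7]^2.
μ_θ-semistable layers: μ^(1)=71; μ^(2)=43; μ^(3)=8; μ^(4)=-27; μ^(5)=-69

((0, 0, 2, 0, 0, 0, 0); (0, 0, 0, 0, 0, 0, 3); (0, 0, 1, 1, 1, 1, 0); (0, 1, 0, 0, 0, 0, 0); (4, 0, 0, 0, 0, 0, 0))


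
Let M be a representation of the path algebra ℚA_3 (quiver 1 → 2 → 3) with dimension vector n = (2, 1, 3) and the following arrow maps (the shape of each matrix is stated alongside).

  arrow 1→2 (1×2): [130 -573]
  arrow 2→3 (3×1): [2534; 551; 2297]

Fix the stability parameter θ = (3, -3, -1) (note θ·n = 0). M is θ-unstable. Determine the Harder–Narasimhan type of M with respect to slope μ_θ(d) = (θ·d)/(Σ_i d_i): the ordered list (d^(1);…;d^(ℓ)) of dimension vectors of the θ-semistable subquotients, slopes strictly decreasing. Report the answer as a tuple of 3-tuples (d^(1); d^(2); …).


Interval decomposition of M: I[1,1], I[1,3], I[3,3]^2.
HN type (ℓ=3): μ^(1)=3; μ^(2)=-1/3; μ^(3)=-1

((1, 0, 0); (1, 1, 1); (0, 0, 2))


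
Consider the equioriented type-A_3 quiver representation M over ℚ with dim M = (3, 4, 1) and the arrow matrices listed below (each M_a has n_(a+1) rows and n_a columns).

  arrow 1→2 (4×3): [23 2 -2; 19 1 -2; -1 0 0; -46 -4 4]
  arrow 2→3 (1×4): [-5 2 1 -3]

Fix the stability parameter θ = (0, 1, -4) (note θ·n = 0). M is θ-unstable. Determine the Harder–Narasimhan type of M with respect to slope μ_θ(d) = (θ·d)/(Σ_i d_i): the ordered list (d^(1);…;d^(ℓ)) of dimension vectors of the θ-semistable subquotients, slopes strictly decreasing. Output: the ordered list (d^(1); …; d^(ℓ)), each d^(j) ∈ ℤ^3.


Barcode: M ≅ I[1,2]^2, I[1,3], I[2,2]. HN layers by μ_θ (3 steps, strictly decreasing):
  μ^(1)=1; μ^(2)=0; μ^(3)=-1

((0, 3, 0); (2, 0, 0); (1, 1, 1))


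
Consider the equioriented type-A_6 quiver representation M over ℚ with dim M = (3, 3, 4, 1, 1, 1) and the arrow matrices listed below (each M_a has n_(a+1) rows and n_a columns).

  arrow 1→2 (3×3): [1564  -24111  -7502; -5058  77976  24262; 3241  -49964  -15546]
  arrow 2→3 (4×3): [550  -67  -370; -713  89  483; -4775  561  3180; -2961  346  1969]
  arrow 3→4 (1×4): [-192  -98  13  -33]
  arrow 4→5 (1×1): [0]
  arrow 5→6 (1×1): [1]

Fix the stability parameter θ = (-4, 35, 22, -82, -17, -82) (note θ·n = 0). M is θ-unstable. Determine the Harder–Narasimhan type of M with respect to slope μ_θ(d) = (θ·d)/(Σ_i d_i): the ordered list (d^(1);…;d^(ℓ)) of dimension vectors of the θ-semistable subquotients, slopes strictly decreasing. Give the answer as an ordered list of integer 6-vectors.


Via rank(M_{q-1}∘⋯∘M_p): M ≅ I[1,3]^2, I[1,4], I[3,3], I[5,6].
μ_θ-semistable layers: μ^(1)=57/2; μ^(2)=22; μ^(3)=-4; μ^(4)=-29/4; μ^(5)=-99/2

((0, 2, 2, 0, 0, 0); (0, 0, 1, 0, 0, 0); (2, 0, 0, 0, 0, 0); (1, 1, 1, 1, 0, 0); (0, 0, 0, 0, 1, 1))


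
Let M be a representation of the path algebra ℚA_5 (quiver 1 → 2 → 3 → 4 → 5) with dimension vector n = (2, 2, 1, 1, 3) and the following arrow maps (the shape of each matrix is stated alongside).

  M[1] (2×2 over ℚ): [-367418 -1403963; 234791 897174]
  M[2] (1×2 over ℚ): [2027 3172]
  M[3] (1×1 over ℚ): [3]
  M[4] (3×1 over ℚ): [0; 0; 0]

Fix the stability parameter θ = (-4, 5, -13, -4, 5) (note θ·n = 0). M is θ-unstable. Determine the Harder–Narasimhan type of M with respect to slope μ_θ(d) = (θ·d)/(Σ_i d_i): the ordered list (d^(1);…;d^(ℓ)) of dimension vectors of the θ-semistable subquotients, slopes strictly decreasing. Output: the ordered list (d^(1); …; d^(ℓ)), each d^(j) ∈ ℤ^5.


Via rank(M_{q-1}∘⋯∘M_p): M ≅ I[1,2], I[1,4], I[5,5]^3.
μ_θ-semistable layers: μ^(1)=5; μ^(2)=-4

((0, 1, 0, 0, 3); (2, 1, 1, 1, 0))


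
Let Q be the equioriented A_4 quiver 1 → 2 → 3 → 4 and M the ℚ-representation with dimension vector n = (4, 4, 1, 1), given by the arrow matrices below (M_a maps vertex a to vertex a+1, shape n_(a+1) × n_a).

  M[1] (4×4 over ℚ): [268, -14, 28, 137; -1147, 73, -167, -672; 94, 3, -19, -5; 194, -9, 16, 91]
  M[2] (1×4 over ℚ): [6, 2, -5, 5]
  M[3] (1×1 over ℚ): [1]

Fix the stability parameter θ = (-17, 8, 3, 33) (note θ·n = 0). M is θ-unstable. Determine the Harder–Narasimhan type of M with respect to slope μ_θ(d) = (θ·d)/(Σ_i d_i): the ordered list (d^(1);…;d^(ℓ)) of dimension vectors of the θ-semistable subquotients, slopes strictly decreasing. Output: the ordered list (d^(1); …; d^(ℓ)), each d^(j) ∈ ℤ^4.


Via rank(M_{q-1}∘⋯∘M_p): M ≅ I[1,2]^3, I[1,4].
μ_θ-semistable layers: μ^(1)=33; μ^(2)=8; μ^(3)=11/2; μ^(4)=-17

((0, 0, 0, 1); (0, 3, 0, 0); (0, 1, 1, 0); (4, 0, 0, 0))


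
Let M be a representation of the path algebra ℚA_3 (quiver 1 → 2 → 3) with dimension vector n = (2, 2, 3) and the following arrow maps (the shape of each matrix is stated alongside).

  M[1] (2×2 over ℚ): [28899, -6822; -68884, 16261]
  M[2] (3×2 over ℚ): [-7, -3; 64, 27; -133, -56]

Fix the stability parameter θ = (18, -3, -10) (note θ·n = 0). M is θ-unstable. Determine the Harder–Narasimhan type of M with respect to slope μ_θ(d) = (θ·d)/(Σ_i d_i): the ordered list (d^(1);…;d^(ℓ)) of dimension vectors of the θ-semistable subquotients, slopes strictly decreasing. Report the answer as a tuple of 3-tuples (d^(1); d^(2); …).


Barcode: M ≅ I[1,3]^2, I[3,3]. HN layers by μ_θ (2 steps, strictly decreasing):
  μ^(1)=5/3; μ^(2)=-10

((2, 2, 2); (0, 0, 1))


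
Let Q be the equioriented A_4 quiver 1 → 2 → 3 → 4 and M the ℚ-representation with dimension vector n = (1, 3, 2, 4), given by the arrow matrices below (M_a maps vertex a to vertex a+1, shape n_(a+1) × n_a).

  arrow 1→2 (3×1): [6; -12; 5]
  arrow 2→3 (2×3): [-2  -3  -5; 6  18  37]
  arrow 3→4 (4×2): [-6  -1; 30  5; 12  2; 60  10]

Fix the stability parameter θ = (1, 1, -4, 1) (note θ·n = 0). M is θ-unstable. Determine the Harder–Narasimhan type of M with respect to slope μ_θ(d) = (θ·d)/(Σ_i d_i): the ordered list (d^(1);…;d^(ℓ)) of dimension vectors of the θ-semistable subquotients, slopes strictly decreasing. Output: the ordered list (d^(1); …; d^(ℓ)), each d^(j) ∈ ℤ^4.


Barcode: M ≅ I[1,4], I[2,2], I[2,3], I[4,4]^3. HN layers by μ_θ (3 steps, strictly decreasing):
  μ^(1)=1; μ^(2)=-2/3; μ^(3)=-3/2

((0, 1, 0, 4); (1, 1, 1, 0); (0, 1, 1, 0))


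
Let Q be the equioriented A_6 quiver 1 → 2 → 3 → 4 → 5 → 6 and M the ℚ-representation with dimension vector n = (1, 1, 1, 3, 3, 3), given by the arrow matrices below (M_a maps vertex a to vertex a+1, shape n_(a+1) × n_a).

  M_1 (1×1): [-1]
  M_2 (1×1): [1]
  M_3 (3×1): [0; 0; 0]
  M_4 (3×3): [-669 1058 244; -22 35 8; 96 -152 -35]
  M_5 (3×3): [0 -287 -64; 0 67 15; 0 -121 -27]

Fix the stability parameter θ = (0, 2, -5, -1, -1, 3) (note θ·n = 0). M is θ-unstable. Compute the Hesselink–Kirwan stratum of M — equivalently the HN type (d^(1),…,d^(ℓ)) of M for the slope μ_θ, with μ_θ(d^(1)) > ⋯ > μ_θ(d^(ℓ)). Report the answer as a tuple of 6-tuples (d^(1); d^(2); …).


Via rank(M_{q-1}∘⋯∘M_p): M ≅ I[1,3], I[4,5], I[4,6]^2, I[6,6].
μ_θ-semistable layers: μ^(1)=3; μ^(2)=-1

((0, 0, 0, 0, 0, 3); (1, 1, 1, 3, 3, 0))


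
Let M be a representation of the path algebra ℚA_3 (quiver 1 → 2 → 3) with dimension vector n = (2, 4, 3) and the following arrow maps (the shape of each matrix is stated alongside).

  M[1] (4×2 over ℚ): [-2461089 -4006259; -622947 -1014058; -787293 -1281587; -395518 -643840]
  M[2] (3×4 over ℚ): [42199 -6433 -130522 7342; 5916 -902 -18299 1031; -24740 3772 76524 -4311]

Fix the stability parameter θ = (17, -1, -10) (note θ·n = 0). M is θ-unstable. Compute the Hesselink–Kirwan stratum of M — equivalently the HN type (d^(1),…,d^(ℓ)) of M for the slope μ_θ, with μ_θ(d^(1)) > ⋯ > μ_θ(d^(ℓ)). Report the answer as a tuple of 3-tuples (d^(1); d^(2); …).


Interval decomposition of M: I[1,3]^2, I[2,2], I[2,3].
HN type (ℓ=3): μ^(1)=2; μ^(2)=-1; μ^(3)=-11/2

((2, 2, 2); (0, 1, 0); (0, 1, 1))


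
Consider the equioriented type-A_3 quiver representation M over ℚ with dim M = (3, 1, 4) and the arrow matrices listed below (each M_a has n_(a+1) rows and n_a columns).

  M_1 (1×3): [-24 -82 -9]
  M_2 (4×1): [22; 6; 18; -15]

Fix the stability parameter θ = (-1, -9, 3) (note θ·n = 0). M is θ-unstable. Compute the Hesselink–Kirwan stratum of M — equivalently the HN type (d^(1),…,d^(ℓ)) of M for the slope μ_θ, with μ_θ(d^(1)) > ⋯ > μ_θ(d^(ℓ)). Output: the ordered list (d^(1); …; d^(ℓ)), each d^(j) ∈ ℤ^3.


Barcode: M ≅ I[1,1]^2, I[1,3], I[3,3]^3. HN layers by μ_θ (3 steps, strictly decreasing):
  μ^(1)=3; μ^(2)=-1; μ^(3)=-5

((0, 0, 4); (2, 0, 0); (1, 1, 0))


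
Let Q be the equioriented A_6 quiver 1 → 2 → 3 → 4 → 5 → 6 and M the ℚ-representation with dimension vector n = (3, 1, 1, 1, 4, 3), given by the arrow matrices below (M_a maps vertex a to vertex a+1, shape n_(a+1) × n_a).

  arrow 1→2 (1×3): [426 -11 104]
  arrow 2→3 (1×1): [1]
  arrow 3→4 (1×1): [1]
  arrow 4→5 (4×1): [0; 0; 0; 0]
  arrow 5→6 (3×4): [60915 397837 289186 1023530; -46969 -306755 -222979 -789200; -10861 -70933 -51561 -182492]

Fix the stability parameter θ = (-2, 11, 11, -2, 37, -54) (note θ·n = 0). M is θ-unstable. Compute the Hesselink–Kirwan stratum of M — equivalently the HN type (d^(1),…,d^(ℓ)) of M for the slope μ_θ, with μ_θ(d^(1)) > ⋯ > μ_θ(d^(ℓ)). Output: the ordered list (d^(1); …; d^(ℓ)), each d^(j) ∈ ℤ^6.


Interval decomposition of M: I[1,1]^2, I[1,4], I[5,5], I[5,6]^3.
HN type (ℓ=4): μ^(1)=37; μ^(2)=20/3; μ^(3)=-2; μ^(4)=-17/2

((0, 0, 0, 0, 1, 0); (0, 1, 1, 1, 0, 0); (3, 0, 0, 0, 0, 0); (0, 0, 0, 0, 3, 3))


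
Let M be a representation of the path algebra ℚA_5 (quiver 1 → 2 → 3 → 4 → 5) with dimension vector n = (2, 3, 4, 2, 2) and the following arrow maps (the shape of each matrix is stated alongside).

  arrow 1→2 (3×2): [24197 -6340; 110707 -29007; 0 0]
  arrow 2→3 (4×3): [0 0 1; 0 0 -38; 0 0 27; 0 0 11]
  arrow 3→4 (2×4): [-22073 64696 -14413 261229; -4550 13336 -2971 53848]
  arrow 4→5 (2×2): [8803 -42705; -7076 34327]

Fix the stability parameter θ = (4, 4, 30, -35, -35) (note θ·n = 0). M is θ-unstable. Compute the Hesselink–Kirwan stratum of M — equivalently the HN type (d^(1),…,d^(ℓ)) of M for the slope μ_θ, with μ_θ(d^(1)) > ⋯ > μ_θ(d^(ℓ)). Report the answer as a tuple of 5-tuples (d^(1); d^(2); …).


Interval decomposition of M: I[1,2]^2, I[2,5], I[3,3]^2, I[3,5].
HN type (ℓ=4): μ^(1)=30; μ^(2)=4; μ^(3)=-9; μ^(4)=-40/3

((0, 0, 2, 0, 0); (2, 2, 0, 0, 0); (0, 1, 1, 1, 1); (0, 0, 1, 1, 1))


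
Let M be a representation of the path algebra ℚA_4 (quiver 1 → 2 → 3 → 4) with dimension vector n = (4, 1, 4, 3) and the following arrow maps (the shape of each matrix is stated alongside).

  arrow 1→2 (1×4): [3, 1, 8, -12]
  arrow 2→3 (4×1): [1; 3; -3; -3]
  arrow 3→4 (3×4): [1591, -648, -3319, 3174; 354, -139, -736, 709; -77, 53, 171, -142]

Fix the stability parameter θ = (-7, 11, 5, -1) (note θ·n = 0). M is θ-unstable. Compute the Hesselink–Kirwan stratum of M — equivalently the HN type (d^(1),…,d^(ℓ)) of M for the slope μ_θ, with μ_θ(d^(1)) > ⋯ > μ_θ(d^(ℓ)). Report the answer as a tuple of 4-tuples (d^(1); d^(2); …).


Interval decomposition of M: I[1,1]^3, I[1,4], I[3,3], I[3,4]^2.
HN type (ℓ=3): μ^(1)=5; μ^(2)=2; μ^(3)=-7

((0, 1, 2, 1); (0, 0, 2, 2); (4, 0, 0, 0))


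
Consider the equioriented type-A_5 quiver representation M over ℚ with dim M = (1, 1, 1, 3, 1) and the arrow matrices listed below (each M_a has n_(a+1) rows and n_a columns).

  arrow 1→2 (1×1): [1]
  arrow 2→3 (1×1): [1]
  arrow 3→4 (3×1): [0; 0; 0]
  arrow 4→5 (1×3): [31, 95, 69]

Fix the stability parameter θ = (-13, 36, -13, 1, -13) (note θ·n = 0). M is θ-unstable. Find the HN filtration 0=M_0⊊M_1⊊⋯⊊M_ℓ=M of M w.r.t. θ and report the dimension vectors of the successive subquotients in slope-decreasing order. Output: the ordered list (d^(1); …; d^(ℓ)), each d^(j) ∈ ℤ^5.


Interval decomposition of M: I[1,3], I[4,4]^2, I[4,5].
HN type (ℓ=4): μ^(1)=23/2; μ^(2)=1; μ^(3)=-6; μ^(4)=-13

((0, 1, 1, 0, 0); (0, 0, 0, 2, 0); (0, 0, 0, 1, 1); (1, 0, 0, 0, 0))


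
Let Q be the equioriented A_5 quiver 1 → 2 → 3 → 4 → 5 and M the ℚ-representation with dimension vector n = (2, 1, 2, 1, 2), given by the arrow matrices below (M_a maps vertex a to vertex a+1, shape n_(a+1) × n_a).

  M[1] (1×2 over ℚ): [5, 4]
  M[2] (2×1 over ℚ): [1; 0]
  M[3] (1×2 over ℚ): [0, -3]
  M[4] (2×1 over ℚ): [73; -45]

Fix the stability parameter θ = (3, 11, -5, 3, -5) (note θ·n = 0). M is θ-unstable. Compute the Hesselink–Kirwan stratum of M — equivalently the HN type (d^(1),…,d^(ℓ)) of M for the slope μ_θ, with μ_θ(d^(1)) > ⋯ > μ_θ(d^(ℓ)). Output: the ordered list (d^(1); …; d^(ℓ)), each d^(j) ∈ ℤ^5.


Via rank(M_{q-1}∘⋯∘M_p): M ≅ I[1,1], I[1,3], I[3,5], I[5,5].
μ_θ-semistable layers: μ^(1)=3; μ^(2)=-1; μ^(3)=-5

((2, 1, 1, 0, 0); (0, 0, 0, 1, 1); (0, 0, 1, 0, 1))


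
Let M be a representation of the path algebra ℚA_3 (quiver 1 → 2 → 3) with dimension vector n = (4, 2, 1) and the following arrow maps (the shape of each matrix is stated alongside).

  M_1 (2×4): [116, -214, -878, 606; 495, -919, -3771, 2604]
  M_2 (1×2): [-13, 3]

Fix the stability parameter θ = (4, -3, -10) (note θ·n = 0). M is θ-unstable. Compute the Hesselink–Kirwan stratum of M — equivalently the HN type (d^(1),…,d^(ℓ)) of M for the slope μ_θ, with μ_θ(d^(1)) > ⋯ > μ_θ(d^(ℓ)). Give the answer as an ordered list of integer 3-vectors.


Via rank(M_{q-1}∘⋯∘M_p): M ≅ I[1,1]^2, I[1,2], I[1,3].
μ_θ-semistable layers: μ^(1)=4; μ^(2)=1/2; μ^(3)=-3

((2, 0, 0); (1, 1, 0); (1, 1, 1))


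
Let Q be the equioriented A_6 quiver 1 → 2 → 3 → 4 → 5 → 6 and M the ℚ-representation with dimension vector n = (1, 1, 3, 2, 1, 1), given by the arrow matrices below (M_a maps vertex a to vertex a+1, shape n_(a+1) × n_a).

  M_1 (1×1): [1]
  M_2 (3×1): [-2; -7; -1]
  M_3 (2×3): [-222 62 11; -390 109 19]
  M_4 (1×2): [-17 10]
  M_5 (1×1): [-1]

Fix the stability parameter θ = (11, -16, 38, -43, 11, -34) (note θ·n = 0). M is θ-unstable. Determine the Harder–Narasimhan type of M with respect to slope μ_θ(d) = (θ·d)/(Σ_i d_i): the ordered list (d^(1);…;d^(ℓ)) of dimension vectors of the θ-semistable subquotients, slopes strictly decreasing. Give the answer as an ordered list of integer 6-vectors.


Interval decomposition of M: I[1,6], I[3,3], I[3,4].
HN type (ℓ=3): μ^(1)=38; μ^(2)=-5/2; μ^(3)=-11/2

((0, 0, 1, 0, 0, 0); (0, 0, 1, 1, 0, 0); (1, 1, 1, 1, 1, 1))


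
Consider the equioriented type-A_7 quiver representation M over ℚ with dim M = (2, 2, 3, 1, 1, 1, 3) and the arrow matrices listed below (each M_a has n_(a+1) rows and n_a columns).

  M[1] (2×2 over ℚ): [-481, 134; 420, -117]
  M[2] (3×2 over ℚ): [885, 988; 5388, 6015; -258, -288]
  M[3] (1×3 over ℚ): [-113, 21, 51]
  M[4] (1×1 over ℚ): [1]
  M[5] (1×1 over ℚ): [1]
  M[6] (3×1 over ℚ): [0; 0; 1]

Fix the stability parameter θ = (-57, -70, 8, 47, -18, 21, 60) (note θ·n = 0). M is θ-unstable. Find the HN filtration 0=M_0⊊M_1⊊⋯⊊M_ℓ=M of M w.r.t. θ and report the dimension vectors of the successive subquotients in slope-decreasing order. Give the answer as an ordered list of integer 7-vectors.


Via rank(M_{q-1}∘⋯∘M_p): M ≅ I[1,3], I[1,7], I[3,3], I[7,7]^2.
μ_θ-semistable layers: μ^(1)=60; μ^(2)=21; μ^(3)=29/2; μ^(4)=8; μ^(5)=-127/2

((0, 0, 0, 0, 0, 0, 3); (0, 0, 0, 0, 0, 1, 0); (0, 0, 0, 1, 1, 0, 0); (0, 0, 3, 0, 0, 0, 0); (2, 2, 0, 0, 0, 0, 0))


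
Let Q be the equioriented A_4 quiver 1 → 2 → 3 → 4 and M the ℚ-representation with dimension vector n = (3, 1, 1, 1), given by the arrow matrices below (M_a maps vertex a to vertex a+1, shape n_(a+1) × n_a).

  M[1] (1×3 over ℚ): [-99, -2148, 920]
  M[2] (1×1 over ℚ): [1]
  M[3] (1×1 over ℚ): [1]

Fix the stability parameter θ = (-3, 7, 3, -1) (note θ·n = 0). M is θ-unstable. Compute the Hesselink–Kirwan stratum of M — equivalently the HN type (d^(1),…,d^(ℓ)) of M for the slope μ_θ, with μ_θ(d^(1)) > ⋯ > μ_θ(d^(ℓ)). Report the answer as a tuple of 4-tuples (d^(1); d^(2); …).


Via rank(M_{q-1}∘⋯∘M_p): M ≅ I[1,1]^2, I[1,4].
μ_θ-semistable layers: μ^(1)=3; μ^(2)=-3

((0, 1, 1, 1); (3, 0, 0, 0))


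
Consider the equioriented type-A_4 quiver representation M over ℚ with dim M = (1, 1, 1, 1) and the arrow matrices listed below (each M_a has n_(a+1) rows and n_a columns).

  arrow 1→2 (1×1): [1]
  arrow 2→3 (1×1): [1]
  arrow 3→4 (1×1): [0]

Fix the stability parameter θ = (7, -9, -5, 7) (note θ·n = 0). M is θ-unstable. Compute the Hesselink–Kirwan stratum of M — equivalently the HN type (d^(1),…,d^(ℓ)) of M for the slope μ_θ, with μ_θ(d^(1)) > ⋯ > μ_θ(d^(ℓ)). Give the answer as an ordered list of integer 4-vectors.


Via rank(M_{q-1}∘⋯∘M_p): M ≅ I[1,3], I[4,4].
μ_θ-semistable layers: μ^(1)=7; μ^(2)=-7/3

((0, 0, 0, 1); (1, 1, 1, 0))


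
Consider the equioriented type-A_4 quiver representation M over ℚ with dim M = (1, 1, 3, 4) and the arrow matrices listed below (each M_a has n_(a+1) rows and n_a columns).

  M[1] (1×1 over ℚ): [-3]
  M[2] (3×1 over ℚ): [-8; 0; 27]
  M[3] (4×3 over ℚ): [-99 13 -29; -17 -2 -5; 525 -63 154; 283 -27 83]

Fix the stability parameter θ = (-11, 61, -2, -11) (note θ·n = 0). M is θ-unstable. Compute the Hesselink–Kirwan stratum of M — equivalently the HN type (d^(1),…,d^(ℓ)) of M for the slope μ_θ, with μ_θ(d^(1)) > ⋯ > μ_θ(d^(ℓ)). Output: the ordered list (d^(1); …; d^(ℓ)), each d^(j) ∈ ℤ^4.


Interval decomposition of M: I[1,4], I[3,4]^2, I[4,4].
HN type (ℓ=3): μ^(1)=16; μ^(2)=-13/2; μ^(3)=-11

((0, 1, 1, 1); (0, 0, 2, 2); (1, 0, 0, 1))


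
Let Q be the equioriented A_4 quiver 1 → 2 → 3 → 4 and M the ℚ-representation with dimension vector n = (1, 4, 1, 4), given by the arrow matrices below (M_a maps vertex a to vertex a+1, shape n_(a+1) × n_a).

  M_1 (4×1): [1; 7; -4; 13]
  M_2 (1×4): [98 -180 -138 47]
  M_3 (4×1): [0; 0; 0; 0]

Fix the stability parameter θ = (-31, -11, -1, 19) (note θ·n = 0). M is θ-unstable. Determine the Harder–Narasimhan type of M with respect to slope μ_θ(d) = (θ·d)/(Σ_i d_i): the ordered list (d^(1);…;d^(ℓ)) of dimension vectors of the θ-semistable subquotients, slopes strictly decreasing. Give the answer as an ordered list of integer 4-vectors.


Via rank(M_{q-1}∘⋯∘M_p): M ≅ I[1,3], I[2,2]^3, I[4,4]^4.
μ_θ-semistable layers: μ^(1)=19; μ^(2)=-1; μ^(3)=-11; μ^(4)=-31

((0, 0, 0, 4); (0, 0, 1, 0); (0, 4, 0, 0); (1, 0, 0, 0))


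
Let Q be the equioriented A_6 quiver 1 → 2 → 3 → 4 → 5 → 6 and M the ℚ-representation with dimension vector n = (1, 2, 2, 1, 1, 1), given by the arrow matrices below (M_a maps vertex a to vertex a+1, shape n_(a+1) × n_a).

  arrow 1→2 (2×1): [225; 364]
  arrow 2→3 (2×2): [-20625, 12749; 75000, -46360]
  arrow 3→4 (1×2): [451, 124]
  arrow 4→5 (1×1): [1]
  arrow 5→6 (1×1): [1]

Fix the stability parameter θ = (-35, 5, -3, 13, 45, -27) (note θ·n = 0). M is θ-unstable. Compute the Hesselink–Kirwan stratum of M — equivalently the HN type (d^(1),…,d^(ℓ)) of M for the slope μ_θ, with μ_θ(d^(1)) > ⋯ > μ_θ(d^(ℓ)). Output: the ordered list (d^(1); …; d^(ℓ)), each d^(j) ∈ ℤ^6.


Interval decomposition of M: I[1,6], I[2,2], I[3,3].
HN type (ℓ=5): μ^(1)=31/3; μ^(2)=5; μ^(3)=1; μ^(4)=-3; μ^(5)=-35

((0, 0, 0, 1, 1, 1); (0, 1, 0, 0, 0, 0); (0, 1, 1, 0, 0, 0); (0, 0, 1, 0, 0, 0); (1, 0, 0, 0, 0, 0))


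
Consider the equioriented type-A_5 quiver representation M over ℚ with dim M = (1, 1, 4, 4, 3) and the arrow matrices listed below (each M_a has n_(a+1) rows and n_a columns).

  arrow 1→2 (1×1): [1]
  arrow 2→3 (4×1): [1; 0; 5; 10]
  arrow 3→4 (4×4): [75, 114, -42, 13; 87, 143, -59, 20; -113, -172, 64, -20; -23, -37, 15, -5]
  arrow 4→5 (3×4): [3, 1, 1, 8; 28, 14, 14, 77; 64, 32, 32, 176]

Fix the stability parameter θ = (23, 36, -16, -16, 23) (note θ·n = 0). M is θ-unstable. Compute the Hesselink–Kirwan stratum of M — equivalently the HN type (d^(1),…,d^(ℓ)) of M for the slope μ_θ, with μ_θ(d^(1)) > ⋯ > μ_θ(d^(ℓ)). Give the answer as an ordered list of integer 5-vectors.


Barcode: M ≅ I[1,4], I[3,4], I[3,5]^2, I[5,5]. HN layers by μ_θ (3 steps, strictly decreasing):
  μ^(1)=23; μ^(2)=27/4; μ^(3)=-16

((0, 0, 0, 0, 3); (1, 1, 1, 1, 0); (0, 0, 3, 3, 0))


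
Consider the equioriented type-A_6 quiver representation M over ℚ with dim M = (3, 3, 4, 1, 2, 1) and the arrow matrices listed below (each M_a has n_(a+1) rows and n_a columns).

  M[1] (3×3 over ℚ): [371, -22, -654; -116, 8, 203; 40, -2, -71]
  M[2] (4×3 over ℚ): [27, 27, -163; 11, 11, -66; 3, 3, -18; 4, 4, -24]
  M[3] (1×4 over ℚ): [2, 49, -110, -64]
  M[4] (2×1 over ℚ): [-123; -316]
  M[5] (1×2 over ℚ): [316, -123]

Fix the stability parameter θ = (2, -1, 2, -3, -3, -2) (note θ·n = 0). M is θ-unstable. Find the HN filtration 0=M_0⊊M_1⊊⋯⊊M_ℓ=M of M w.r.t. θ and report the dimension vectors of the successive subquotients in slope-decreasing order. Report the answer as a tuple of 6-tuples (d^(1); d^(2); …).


Barcode: M ≅ I[1,2], I[1,3], I[1,5], I[3,3]^2, I[5,6]. HN layers by μ_θ (5 steps, strictly decreasing):
  μ^(1)=2; μ^(2)=1/2; μ^(3)=-3/5; μ^(4)=-2; μ^(5)=-3

((0, 0, 3, 0, 0, 0); (2, 2, 0, 0, 0, 0); (1, 1, 1, 1, 1, 0); (0, 0, 0, 0, 0, 1); (0, 0, 0, 0, 1, 0))


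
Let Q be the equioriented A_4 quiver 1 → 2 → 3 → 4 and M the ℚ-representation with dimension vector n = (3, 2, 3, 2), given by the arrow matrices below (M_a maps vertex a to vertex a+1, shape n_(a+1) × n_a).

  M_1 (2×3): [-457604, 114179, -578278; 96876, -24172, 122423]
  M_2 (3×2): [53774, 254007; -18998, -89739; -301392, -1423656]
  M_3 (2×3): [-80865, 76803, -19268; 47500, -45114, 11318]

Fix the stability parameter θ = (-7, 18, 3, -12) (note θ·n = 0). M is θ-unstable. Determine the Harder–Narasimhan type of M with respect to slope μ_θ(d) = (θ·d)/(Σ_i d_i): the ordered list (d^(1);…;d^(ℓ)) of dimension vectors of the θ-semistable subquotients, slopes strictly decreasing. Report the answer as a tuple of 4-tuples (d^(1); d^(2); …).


Barcode: M ≅ I[1,1], I[1,2], I[1,4], I[3,3], I[3,4]. HN layers by μ_θ (4 steps, strictly decreasing):
  μ^(1)=18; μ^(2)=3; μ^(3)=-9/2; μ^(4)=-7

((0, 1, 0, 0); (0, 1, 2, 1); (0, 0, 1, 1); (3, 0, 0, 0))


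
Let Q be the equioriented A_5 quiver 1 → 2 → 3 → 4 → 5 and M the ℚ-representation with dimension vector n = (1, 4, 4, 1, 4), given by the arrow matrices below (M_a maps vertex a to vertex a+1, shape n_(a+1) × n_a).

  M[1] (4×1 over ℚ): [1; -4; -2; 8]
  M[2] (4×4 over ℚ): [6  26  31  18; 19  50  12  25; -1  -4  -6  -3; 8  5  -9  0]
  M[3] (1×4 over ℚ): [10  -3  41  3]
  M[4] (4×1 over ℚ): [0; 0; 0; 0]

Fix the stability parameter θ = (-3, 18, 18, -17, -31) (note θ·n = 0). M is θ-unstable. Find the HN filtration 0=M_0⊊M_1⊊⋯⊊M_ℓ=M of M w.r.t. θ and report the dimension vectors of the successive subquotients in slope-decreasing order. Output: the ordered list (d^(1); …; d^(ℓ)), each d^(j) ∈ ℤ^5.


Via rank(M_{q-1}∘⋯∘M_p): M ≅ I[1,4], I[2,3]^3, I[5,5]^4.
μ_θ-semistable layers: μ^(1)=18; μ^(2)=19/3; μ^(3)=-3; μ^(4)=-31

((0, 3, 3, 0, 0); (0, 1, 1, 1, 0); (1, 0, 0, 0, 0); (0, 0, 0, 0, 4))


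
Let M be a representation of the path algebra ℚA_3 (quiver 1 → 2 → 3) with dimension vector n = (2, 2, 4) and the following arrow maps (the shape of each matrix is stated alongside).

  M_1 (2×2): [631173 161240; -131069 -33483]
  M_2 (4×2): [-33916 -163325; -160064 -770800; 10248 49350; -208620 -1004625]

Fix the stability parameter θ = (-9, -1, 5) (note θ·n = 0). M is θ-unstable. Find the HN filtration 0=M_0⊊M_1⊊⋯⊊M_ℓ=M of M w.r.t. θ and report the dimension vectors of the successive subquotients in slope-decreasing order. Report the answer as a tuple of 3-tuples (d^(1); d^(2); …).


Via rank(M_{q-1}∘⋯∘M_p): M ≅ I[1,2], I[1,3], I[3,3]^3.
μ_θ-semistable layers: μ^(1)=5; μ^(2)=-1; μ^(3)=-9

((0, 0, 4); (0, 2, 0); (2, 0, 0))


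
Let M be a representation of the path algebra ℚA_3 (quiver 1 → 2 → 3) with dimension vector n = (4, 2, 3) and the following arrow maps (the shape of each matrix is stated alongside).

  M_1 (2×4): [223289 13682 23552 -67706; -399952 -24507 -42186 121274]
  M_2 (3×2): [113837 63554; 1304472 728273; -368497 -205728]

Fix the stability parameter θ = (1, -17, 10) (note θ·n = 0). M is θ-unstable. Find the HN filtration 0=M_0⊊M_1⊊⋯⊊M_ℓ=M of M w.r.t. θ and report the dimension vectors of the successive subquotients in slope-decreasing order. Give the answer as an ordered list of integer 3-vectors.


Via rank(M_{q-1}∘⋯∘M_p): M ≅ I[1,1]^2, I[1,3]^2, I[3,3].
μ_θ-semistable layers: μ^(1)=10; μ^(2)=1; μ^(3)=-8

((0, 0, 3); (2, 0, 0); (2, 2, 0))


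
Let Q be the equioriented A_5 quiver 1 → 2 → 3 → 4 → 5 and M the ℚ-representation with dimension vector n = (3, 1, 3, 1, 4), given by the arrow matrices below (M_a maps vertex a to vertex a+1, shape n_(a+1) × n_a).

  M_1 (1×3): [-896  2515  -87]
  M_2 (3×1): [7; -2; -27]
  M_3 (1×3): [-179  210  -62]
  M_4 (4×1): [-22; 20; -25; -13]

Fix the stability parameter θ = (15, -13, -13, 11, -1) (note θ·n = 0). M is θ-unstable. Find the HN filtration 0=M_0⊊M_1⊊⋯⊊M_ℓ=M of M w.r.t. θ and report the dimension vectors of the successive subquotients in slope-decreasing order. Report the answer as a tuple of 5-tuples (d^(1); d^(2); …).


Via rank(M_{q-1}∘⋯∘M_p): M ≅ I[1,1]^2, I[1,5], I[3,3]^2, I[5,5]^3.
μ_θ-semistable layers: μ^(1)=15; μ^(2)=5; μ^(3)=-1; μ^(4)=-11/3; μ^(5)=-13

((2, 0, 0, 0, 0); (0, 0, 0, 1, 1); (0, 0, 0, 0, 3); (1, 1, 1, 0, 0); (0, 0, 2, 0, 0))


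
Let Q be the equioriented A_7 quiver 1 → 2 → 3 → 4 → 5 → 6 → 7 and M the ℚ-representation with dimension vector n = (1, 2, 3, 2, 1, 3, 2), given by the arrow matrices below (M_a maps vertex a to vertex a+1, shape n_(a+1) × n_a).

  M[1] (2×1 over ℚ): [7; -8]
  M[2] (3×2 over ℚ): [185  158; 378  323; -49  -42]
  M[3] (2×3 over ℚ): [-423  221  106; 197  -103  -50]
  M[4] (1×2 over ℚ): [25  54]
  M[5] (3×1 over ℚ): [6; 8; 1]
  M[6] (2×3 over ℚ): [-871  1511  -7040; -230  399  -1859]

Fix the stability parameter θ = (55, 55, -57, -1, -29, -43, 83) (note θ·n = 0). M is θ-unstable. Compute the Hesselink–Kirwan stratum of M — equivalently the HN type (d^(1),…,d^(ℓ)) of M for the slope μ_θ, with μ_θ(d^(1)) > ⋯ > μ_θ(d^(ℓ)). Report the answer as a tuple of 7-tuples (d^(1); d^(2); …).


Via rank(M_{q-1}∘⋯∘M_p): M ≅ I[1,7], I[2,4], I[3,3], I[6,6], I[6,7].
μ_θ-semistable layers: μ^(1)=83; μ^(2)=-1; μ^(3)=-10/3; μ^(4)=-43; μ^(5)=-57

((0, 0, 0, 0, 0, 0, 2); (0, 1, 1, 1, 0, 0, 0); (1, 1, 1, 1, 1, 1, 0); (0, 0, 0, 0, 0, 2, 0); (0, 0, 1, 0, 0, 0, 0))


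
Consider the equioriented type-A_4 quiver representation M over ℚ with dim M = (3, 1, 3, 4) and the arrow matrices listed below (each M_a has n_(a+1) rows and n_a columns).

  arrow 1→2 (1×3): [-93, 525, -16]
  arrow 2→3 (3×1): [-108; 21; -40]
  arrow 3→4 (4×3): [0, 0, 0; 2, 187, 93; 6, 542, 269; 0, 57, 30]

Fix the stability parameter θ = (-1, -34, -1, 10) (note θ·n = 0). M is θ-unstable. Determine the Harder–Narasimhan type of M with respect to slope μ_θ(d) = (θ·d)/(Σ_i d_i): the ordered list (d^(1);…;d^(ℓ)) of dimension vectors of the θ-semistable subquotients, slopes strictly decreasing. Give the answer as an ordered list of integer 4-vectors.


Barcode: M ≅ I[1,1]^2, I[1,4], I[3,3], I[3,4], I[4,4]^2. HN layers by μ_θ (3 steps, strictly decreasing):
  μ^(1)=10; μ^(2)=-1; μ^(3)=-35/2

((0, 0, 0, 4); (2, 0, 3, 0); (1, 1, 0, 0))


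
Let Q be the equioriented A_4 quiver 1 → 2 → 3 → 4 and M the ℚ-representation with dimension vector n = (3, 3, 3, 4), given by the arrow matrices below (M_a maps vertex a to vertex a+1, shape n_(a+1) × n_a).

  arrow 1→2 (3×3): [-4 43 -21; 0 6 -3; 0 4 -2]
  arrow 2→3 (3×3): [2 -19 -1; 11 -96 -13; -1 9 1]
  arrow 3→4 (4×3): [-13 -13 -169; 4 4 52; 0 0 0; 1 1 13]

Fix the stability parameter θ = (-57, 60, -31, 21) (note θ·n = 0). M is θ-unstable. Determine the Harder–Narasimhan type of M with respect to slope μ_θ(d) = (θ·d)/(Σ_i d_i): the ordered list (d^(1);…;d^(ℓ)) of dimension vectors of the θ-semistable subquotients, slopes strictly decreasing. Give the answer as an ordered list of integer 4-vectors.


Via rank(M_{q-1}∘⋯∘M_p): M ≅ I[1,1], I[1,3], I[1,4], I[2,3], I[4,4]^3.
μ_θ-semistable layers: μ^(1)=21; μ^(2)=29/2; μ^(3)=-57

((0, 0, 0, 4); (0, 3, 3, 0); (3, 0, 0, 0))


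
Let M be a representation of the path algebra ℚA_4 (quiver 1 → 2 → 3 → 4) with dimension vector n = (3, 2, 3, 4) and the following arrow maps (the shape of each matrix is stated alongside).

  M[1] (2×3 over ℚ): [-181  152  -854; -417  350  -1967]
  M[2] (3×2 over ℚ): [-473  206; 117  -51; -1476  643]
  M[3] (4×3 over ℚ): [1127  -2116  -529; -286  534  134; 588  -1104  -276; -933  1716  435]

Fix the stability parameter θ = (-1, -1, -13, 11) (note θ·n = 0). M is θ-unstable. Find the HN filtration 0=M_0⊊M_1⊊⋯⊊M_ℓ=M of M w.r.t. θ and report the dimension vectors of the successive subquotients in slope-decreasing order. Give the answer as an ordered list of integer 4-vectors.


Via rank(M_{q-1}∘⋯∘M_p): M ≅ I[1,1], I[1,3], I[1,4], I[3,4], I[4,4]^2.
μ_θ-semistable layers: μ^(1)=11; μ^(2)=-1; μ^(3)=-5; μ^(4)=-13

((0, 0, 0, 4); (1, 0, 0, 0); (2, 2, 2, 0); (0, 0, 1, 0))


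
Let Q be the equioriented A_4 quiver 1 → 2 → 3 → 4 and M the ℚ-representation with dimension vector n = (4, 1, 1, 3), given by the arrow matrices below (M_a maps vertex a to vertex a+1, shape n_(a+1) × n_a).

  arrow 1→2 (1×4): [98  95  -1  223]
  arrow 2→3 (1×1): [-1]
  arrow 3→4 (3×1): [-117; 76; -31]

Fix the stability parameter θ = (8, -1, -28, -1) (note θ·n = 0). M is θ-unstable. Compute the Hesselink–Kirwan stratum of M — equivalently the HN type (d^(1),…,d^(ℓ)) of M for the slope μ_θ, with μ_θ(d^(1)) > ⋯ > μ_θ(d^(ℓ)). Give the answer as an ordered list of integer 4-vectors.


Via rank(M_{q-1}∘⋯∘M_p): M ≅ I[1,1]^3, I[1,4], I[4,4]^2.
μ_θ-semistable layers: μ^(1)=8; μ^(2)=-1; μ^(3)=-7

((3, 0, 0, 0); (0, 0, 0, 3); (1, 1, 1, 0))


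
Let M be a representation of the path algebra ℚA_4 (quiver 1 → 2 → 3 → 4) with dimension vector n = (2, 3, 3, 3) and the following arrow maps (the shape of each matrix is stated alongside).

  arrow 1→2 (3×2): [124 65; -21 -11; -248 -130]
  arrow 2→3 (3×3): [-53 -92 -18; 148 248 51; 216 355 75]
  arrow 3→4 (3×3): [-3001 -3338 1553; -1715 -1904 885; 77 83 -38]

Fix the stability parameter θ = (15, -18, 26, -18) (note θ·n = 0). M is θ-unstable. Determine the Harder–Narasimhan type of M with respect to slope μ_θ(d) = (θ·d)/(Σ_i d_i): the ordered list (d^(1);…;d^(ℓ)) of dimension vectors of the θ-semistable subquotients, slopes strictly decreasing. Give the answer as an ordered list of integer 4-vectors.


Via rank(M_{q-1}∘⋯∘M_p): M ≅ I[1,4]^2, I[2,4].
μ_θ-semistable layers: μ^(1)=4; μ^(2)=-3/2; μ^(3)=-18

((0, 0, 3, 3); (2, 2, 0, 0); (0, 1, 0, 0))
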